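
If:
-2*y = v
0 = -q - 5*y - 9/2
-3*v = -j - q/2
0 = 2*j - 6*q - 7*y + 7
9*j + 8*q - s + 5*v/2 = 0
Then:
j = 683/64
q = 241/32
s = 10773/64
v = 77/16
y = -77/32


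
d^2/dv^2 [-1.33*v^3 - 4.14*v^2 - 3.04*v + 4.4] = -7.98*v - 8.28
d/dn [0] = 0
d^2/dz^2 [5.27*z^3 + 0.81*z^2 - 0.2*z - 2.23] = 31.62*z + 1.62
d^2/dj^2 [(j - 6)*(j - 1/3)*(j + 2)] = 6*j - 26/3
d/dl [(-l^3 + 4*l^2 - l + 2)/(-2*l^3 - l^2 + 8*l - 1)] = (9*l^4 - 20*l^3 + 46*l^2 - 4*l - 15)/(4*l^6 + 4*l^5 - 31*l^4 - 12*l^3 + 66*l^2 - 16*l + 1)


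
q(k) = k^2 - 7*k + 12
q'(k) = 2*k - 7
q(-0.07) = 12.49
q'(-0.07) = -7.14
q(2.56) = 0.63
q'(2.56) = -1.88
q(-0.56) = 16.23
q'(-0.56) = -8.12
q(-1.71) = 26.89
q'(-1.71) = -10.42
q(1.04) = 5.80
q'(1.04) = -4.92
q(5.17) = 2.54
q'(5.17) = 3.34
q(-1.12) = 21.09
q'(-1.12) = -9.24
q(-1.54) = 25.15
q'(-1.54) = -10.08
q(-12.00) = 240.00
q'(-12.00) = -31.00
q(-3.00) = 42.00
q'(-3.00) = -13.00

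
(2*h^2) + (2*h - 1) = 2*h^2 + 2*h - 1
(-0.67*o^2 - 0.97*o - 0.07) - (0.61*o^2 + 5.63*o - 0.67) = -1.28*o^2 - 6.6*o + 0.6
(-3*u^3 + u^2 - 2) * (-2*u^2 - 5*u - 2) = 6*u^5 + 13*u^4 + u^3 + 2*u^2 + 10*u + 4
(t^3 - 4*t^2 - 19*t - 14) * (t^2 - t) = t^5 - 5*t^4 - 15*t^3 + 5*t^2 + 14*t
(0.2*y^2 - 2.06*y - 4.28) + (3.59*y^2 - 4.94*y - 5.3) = 3.79*y^2 - 7.0*y - 9.58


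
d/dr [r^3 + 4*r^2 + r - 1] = 3*r^2 + 8*r + 1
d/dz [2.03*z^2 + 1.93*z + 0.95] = 4.06*z + 1.93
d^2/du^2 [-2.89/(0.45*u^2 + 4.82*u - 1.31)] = (1.17045*u^2 + 12.53682*u - 2.89*(0.9*u + 4.82)*(1.8*u + 9.64) - 3.40731)/(0.45*u^2 + 4.82*u - 1.31)^3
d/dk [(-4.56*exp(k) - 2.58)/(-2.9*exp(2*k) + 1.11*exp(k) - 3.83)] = (-13.224*exp(2*k) - 14.964*exp(k) + 20.3286)*exp(k)/(8.41*exp(4*k) - 6.438*exp(3*k) + 23.4461*exp(2*k) - 8.5026*exp(k) + 14.6689)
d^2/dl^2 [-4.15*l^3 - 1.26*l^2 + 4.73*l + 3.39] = -24.9*l - 2.52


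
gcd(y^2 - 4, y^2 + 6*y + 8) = y + 2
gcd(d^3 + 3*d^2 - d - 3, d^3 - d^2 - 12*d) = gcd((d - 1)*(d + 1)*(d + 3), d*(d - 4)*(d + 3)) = d + 3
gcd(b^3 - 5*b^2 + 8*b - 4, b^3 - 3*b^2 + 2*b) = b^2 - 3*b + 2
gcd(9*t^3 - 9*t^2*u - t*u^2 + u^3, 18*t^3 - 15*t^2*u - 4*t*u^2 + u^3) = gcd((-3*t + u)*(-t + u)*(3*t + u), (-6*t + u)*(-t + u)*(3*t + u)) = 3*t^2 - 2*t*u - u^2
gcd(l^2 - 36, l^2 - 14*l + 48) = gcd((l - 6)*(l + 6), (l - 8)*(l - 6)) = l - 6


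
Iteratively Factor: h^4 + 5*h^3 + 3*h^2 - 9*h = (h + 3)*(h^3 + 2*h^2 - 3*h) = (h + 3)^2*(h^2 - h) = (h - 1)*(h + 3)^2*(h)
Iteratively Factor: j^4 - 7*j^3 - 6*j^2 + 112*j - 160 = (j - 4)*(j^3 - 3*j^2 - 18*j + 40) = (j - 4)*(j + 4)*(j^2 - 7*j + 10) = (j - 5)*(j - 4)*(j + 4)*(j - 2)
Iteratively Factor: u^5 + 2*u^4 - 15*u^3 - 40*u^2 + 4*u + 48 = (u + 2)*(u^4 - 15*u^2 - 10*u + 24) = (u - 1)*(u + 2)*(u^3 + u^2 - 14*u - 24) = (u - 1)*(u + 2)^2*(u^2 - u - 12) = (u - 1)*(u + 2)^2*(u + 3)*(u - 4)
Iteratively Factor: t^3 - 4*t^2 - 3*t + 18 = (t + 2)*(t^2 - 6*t + 9) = (t - 3)*(t + 2)*(t - 3)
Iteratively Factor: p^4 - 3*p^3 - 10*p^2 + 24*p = (p)*(p^3 - 3*p^2 - 10*p + 24) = p*(p + 3)*(p^2 - 6*p + 8) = p*(p - 2)*(p + 3)*(p - 4)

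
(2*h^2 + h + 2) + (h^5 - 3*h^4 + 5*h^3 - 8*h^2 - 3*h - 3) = h^5 - 3*h^4 + 5*h^3 - 6*h^2 - 2*h - 1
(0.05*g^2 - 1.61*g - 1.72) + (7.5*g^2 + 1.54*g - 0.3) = 7.55*g^2 - 0.0700000000000001*g - 2.02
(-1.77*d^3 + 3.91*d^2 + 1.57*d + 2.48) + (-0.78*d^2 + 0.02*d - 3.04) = -1.77*d^3 + 3.13*d^2 + 1.59*d - 0.56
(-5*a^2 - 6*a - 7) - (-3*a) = -5*a^2 - 3*a - 7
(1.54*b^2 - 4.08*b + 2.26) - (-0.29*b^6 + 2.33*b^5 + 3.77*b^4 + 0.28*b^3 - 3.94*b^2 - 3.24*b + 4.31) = 0.29*b^6 - 2.33*b^5 - 3.77*b^4 - 0.28*b^3 + 5.48*b^2 - 0.84*b - 2.05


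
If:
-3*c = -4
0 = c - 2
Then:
No Solution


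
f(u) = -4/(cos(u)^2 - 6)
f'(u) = -8*sin(u)*cos(u)/(cos(u)^2 - 6)^2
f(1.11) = 0.69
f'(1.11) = -0.09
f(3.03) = 0.80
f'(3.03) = 0.04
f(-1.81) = 0.67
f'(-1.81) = -0.05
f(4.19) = 0.70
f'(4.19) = -0.10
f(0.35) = 0.78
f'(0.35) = -0.10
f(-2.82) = 0.78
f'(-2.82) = -0.09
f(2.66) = 0.77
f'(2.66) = 0.12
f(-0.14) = 0.80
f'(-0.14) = 0.04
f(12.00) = 0.76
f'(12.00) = 0.13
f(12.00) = 0.76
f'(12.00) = 0.13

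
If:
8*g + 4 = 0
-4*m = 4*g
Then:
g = -1/2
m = 1/2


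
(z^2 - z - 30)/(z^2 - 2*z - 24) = (z + 5)/(z + 4)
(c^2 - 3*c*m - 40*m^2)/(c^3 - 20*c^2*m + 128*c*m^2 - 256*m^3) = (c + 5*m)/(c^2 - 12*c*m + 32*m^2)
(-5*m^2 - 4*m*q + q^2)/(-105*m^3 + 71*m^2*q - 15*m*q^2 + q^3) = (m + q)/(21*m^2 - 10*m*q + q^2)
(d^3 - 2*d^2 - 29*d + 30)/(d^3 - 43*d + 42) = (d + 5)/(d + 7)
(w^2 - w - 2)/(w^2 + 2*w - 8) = (w + 1)/(w + 4)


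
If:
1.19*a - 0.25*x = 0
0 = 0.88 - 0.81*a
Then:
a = 1.09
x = 5.17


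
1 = 1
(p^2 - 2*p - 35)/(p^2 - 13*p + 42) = (p + 5)/(p - 6)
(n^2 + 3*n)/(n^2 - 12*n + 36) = n*(n + 3)/(n^2 - 12*n + 36)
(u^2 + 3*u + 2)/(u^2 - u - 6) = (u + 1)/(u - 3)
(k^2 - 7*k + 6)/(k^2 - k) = (k - 6)/k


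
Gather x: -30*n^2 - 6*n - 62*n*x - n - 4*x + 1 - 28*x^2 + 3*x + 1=-30*n^2 - 7*n - 28*x^2 + x*(-62*n - 1) + 2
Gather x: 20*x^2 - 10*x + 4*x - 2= 20*x^2 - 6*x - 2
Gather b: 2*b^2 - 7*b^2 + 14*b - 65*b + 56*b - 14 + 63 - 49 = -5*b^2 + 5*b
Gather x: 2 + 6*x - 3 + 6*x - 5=12*x - 6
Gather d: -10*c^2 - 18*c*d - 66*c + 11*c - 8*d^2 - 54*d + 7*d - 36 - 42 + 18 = -10*c^2 - 55*c - 8*d^2 + d*(-18*c - 47) - 60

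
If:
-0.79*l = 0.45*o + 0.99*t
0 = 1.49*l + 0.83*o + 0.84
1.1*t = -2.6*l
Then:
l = -0.19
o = -0.67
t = 0.46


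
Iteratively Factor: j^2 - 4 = (j - 2)*(j + 2)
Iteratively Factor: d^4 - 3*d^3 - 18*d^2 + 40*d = (d)*(d^3 - 3*d^2 - 18*d + 40) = d*(d - 5)*(d^2 + 2*d - 8) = d*(d - 5)*(d - 2)*(d + 4)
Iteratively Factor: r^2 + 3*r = (r)*(r + 3)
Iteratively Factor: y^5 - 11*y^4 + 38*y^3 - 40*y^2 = (y - 5)*(y^4 - 6*y^3 + 8*y^2) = (y - 5)*(y - 4)*(y^3 - 2*y^2) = (y - 5)*(y - 4)*(y - 2)*(y^2) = y*(y - 5)*(y - 4)*(y - 2)*(y)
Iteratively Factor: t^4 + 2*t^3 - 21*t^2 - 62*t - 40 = (t + 1)*(t^3 + t^2 - 22*t - 40) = (t + 1)*(t + 4)*(t^2 - 3*t - 10) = (t - 5)*(t + 1)*(t + 4)*(t + 2)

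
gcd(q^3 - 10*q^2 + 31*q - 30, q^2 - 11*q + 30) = q - 5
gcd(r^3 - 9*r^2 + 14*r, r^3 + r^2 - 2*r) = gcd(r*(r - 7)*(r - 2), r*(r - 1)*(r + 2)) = r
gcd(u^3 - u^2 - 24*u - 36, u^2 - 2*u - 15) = u + 3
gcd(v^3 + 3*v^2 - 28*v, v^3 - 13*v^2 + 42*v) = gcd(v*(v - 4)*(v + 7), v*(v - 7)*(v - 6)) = v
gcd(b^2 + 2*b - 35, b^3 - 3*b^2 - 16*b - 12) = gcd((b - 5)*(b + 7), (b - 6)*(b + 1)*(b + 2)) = 1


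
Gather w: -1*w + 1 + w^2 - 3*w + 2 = w^2 - 4*w + 3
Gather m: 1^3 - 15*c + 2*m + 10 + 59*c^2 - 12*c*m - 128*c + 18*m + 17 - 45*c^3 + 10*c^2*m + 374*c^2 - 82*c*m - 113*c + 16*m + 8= -45*c^3 + 433*c^2 - 256*c + m*(10*c^2 - 94*c + 36) + 36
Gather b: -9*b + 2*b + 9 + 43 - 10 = 42 - 7*b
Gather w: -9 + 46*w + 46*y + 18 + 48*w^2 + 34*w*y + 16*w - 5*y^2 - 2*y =48*w^2 + w*(34*y + 62) - 5*y^2 + 44*y + 9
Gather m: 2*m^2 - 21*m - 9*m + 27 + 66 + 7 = 2*m^2 - 30*m + 100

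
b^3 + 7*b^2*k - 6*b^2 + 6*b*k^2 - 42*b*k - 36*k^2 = (b - 6)*(b + k)*(b + 6*k)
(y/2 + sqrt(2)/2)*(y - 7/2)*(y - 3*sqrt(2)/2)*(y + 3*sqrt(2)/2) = y^4/2 - 7*y^3/4 + sqrt(2)*y^3/2 - 7*sqrt(2)*y^2/4 - 9*y^2/4 - 9*sqrt(2)*y/4 + 63*y/8 + 63*sqrt(2)/8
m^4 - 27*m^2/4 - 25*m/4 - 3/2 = (m - 3)*(m + 1/2)^2*(m + 2)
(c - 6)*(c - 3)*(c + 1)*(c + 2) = c^4 - 6*c^3 - 7*c^2 + 36*c + 36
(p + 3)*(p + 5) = p^2 + 8*p + 15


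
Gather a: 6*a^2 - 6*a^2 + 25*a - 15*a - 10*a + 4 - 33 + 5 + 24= 0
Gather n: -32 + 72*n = 72*n - 32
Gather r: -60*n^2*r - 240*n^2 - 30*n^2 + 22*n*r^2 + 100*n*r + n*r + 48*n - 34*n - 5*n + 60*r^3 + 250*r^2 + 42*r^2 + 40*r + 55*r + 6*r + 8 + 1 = -270*n^2 + 9*n + 60*r^3 + r^2*(22*n + 292) + r*(-60*n^2 + 101*n + 101) + 9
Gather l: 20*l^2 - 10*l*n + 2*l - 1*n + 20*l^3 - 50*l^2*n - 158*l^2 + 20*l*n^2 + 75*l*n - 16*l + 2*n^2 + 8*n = 20*l^3 + l^2*(-50*n - 138) + l*(20*n^2 + 65*n - 14) + 2*n^2 + 7*n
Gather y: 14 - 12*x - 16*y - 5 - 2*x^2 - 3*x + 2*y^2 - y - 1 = -2*x^2 - 15*x + 2*y^2 - 17*y + 8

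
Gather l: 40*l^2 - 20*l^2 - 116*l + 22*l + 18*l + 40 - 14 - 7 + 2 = 20*l^2 - 76*l + 21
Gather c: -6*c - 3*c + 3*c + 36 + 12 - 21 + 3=30 - 6*c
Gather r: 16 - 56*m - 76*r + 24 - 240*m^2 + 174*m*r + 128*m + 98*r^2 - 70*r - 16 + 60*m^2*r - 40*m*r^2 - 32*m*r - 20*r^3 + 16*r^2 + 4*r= -240*m^2 + 72*m - 20*r^3 + r^2*(114 - 40*m) + r*(60*m^2 + 142*m - 142) + 24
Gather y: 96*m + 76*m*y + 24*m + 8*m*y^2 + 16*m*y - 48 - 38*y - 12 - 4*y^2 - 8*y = 120*m + y^2*(8*m - 4) + y*(92*m - 46) - 60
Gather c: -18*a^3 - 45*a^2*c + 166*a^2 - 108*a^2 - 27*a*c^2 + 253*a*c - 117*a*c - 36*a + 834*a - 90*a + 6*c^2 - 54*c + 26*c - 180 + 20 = -18*a^3 + 58*a^2 + 708*a + c^2*(6 - 27*a) + c*(-45*a^2 + 136*a - 28) - 160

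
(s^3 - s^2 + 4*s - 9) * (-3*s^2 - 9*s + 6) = -3*s^5 - 6*s^4 + 3*s^3 - 15*s^2 + 105*s - 54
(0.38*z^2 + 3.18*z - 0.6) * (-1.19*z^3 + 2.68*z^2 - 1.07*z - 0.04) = -0.4522*z^5 - 2.7658*z^4 + 8.8298*z^3 - 5.0258*z^2 + 0.5148*z + 0.024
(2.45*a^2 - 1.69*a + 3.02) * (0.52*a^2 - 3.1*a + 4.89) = 1.274*a^4 - 8.4738*a^3 + 18.7899*a^2 - 17.6261*a + 14.7678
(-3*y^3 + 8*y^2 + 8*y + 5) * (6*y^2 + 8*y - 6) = -18*y^5 + 24*y^4 + 130*y^3 + 46*y^2 - 8*y - 30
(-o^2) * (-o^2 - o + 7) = o^4 + o^3 - 7*o^2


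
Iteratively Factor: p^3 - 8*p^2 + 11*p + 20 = (p - 4)*(p^2 - 4*p - 5) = (p - 4)*(p + 1)*(p - 5)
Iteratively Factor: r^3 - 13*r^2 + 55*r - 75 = (r - 3)*(r^2 - 10*r + 25) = (r - 5)*(r - 3)*(r - 5)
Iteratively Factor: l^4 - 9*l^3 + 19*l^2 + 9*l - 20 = (l + 1)*(l^3 - 10*l^2 + 29*l - 20) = (l - 1)*(l + 1)*(l^2 - 9*l + 20) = (l - 4)*(l - 1)*(l + 1)*(l - 5)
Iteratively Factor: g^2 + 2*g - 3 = (g - 1)*(g + 3)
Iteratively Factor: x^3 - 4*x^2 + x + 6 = (x - 3)*(x^2 - x - 2) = (x - 3)*(x + 1)*(x - 2)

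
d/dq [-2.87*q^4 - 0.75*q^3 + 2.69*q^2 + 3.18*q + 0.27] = -11.48*q^3 - 2.25*q^2 + 5.38*q + 3.18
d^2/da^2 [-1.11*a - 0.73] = 0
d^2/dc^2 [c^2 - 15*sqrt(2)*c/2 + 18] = 2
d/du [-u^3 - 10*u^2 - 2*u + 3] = -3*u^2 - 20*u - 2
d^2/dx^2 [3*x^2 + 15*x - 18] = 6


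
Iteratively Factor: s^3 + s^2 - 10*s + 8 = (s - 1)*(s^2 + 2*s - 8) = (s - 1)*(s + 4)*(s - 2)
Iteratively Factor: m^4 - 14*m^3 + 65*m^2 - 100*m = (m - 4)*(m^3 - 10*m^2 + 25*m) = (m - 5)*(m - 4)*(m^2 - 5*m) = m*(m - 5)*(m - 4)*(m - 5)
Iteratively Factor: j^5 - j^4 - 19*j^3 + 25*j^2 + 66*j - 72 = (j - 3)*(j^4 + 2*j^3 - 13*j^2 - 14*j + 24) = (j - 3)*(j - 1)*(j^3 + 3*j^2 - 10*j - 24) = (j - 3)*(j - 1)*(j + 2)*(j^2 + j - 12) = (j - 3)*(j - 1)*(j + 2)*(j + 4)*(j - 3)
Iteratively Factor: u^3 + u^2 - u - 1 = (u - 1)*(u^2 + 2*u + 1) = (u - 1)*(u + 1)*(u + 1)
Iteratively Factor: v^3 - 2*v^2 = (v)*(v^2 - 2*v) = v^2*(v - 2)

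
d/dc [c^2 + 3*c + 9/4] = 2*c + 3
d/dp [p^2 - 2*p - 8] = 2*p - 2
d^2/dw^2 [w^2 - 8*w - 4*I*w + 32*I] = 2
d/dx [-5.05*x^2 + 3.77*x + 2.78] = 3.77 - 10.1*x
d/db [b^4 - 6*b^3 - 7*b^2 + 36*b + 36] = 4*b^3 - 18*b^2 - 14*b + 36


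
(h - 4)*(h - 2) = h^2 - 6*h + 8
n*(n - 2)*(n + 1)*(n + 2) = n^4 + n^3 - 4*n^2 - 4*n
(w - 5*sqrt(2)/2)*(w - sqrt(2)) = w^2 - 7*sqrt(2)*w/2 + 5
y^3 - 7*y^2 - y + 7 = (y - 7)*(y - 1)*(y + 1)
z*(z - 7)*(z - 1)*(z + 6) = z^4 - 2*z^3 - 41*z^2 + 42*z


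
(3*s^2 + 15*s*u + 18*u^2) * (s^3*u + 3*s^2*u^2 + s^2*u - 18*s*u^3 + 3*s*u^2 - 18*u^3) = 3*s^5*u + 24*s^4*u^2 + 3*s^4*u + 9*s^3*u^3 + 24*s^3*u^2 - 216*s^2*u^4 + 9*s^2*u^3 - 324*s*u^5 - 216*s*u^4 - 324*u^5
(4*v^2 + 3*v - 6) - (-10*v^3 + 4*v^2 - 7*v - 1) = 10*v^3 + 10*v - 5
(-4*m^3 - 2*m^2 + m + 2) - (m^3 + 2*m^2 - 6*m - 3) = -5*m^3 - 4*m^2 + 7*m + 5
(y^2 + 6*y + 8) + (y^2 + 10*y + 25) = 2*y^2 + 16*y + 33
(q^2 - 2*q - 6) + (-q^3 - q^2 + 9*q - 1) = -q^3 + 7*q - 7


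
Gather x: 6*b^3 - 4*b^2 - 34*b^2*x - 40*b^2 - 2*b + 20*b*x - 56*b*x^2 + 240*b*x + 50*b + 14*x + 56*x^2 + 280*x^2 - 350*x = 6*b^3 - 44*b^2 + 48*b + x^2*(336 - 56*b) + x*(-34*b^2 + 260*b - 336)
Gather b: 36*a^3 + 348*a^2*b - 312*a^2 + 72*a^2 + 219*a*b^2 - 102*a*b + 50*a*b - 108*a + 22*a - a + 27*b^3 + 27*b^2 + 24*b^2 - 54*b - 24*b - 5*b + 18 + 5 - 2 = 36*a^3 - 240*a^2 - 87*a + 27*b^3 + b^2*(219*a + 51) + b*(348*a^2 - 52*a - 83) + 21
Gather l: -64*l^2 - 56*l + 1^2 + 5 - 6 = -64*l^2 - 56*l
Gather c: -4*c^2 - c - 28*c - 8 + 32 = -4*c^2 - 29*c + 24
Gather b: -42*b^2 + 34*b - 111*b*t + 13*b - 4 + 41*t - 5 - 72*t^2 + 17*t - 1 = -42*b^2 + b*(47 - 111*t) - 72*t^2 + 58*t - 10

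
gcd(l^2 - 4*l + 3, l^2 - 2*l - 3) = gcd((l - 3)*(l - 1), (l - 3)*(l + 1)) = l - 3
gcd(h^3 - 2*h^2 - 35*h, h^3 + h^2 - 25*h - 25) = h + 5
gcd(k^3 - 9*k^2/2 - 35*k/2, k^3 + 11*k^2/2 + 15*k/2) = k^2 + 5*k/2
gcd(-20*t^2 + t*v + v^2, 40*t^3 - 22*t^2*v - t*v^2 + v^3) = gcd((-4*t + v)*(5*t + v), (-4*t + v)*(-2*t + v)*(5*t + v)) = 20*t^2 - t*v - v^2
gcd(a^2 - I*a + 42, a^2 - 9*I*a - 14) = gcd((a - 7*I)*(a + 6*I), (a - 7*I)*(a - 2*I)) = a - 7*I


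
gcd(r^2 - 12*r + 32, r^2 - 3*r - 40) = r - 8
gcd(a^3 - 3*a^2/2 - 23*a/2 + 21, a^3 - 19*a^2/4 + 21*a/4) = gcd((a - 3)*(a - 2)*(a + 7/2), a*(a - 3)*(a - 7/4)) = a - 3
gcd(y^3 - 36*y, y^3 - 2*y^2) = y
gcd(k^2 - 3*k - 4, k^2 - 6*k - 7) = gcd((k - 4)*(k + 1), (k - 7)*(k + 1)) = k + 1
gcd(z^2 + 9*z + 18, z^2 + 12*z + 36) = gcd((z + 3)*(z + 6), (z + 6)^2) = z + 6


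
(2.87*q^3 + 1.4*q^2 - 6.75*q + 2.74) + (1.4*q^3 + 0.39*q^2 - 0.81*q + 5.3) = 4.27*q^3 + 1.79*q^2 - 7.56*q + 8.04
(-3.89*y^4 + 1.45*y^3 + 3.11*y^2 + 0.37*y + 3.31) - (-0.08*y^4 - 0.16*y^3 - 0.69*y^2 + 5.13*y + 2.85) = -3.81*y^4 + 1.61*y^3 + 3.8*y^2 - 4.76*y + 0.46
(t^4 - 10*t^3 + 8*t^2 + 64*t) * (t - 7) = t^5 - 17*t^4 + 78*t^3 + 8*t^2 - 448*t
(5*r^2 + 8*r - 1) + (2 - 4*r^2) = r^2 + 8*r + 1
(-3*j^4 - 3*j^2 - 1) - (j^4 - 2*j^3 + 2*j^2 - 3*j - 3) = -4*j^4 + 2*j^3 - 5*j^2 + 3*j + 2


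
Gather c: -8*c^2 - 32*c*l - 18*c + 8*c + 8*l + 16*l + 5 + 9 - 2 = -8*c^2 + c*(-32*l - 10) + 24*l + 12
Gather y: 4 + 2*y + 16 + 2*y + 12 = 4*y + 32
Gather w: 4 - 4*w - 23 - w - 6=-5*w - 25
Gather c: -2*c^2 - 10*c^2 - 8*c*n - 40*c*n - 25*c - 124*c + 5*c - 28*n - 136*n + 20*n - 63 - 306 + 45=-12*c^2 + c*(-48*n - 144) - 144*n - 324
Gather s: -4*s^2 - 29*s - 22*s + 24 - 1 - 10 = -4*s^2 - 51*s + 13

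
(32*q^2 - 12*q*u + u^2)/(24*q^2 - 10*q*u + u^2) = (8*q - u)/(6*q - u)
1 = 1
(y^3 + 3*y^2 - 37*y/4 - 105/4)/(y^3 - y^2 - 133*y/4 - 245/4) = (y - 3)/(y - 7)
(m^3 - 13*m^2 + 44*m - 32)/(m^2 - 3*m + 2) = (m^2 - 12*m + 32)/(m - 2)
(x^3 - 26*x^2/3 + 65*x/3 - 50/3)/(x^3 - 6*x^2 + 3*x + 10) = (x - 5/3)/(x + 1)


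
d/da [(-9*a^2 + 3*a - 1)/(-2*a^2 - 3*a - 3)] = (33*a^2 + 50*a - 12)/(4*a^4 + 12*a^3 + 21*a^2 + 18*a + 9)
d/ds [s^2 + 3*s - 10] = 2*s + 3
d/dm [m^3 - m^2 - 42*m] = 3*m^2 - 2*m - 42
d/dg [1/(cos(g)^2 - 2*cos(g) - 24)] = 2*(cos(g) - 1)*sin(g)/(sin(g)^2 + 2*cos(g) + 23)^2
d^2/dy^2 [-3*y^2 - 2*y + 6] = -6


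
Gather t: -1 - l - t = -l - t - 1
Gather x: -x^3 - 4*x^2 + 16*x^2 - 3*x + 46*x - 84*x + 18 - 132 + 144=-x^3 + 12*x^2 - 41*x + 30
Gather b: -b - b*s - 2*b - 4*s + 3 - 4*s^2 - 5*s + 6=b*(-s - 3) - 4*s^2 - 9*s + 9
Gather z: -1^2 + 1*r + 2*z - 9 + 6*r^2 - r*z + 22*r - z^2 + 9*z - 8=6*r^2 + 23*r - z^2 + z*(11 - r) - 18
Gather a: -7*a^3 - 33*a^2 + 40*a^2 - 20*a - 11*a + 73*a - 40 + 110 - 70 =-7*a^3 + 7*a^2 + 42*a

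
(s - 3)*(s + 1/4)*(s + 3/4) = s^3 - 2*s^2 - 45*s/16 - 9/16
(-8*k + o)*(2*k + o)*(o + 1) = -16*k^2*o - 16*k^2 - 6*k*o^2 - 6*k*o + o^3 + o^2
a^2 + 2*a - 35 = (a - 5)*(a + 7)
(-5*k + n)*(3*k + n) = -15*k^2 - 2*k*n + n^2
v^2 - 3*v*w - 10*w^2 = (v - 5*w)*(v + 2*w)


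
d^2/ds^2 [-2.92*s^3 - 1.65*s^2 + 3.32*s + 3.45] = -17.52*s - 3.3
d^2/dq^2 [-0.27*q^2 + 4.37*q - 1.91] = -0.540000000000000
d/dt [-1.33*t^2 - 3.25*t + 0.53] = -2.66*t - 3.25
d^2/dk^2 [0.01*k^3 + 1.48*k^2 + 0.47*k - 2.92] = 0.06*k + 2.96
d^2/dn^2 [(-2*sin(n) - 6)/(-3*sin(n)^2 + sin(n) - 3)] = 6*(-27*sin(n)^5 - 37*sin(n)^4 + 88*sin(n)^2 - 9*sin(n)/4 - 63*sin(3*n)/4 + 3*sin(5*n)/2 - 14)/(3*sin(n)^2 - sin(n) + 3)^3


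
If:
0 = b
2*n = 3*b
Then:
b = 0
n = 0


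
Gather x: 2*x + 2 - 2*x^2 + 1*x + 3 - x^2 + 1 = -3*x^2 + 3*x + 6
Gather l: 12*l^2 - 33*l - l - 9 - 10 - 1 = 12*l^2 - 34*l - 20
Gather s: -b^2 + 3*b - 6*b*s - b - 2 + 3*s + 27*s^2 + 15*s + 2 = -b^2 + 2*b + 27*s^2 + s*(18 - 6*b)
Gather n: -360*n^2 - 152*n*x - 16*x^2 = -360*n^2 - 152*n*x - 16*x^2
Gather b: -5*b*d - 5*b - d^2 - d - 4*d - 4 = b*(-5*d - 5) - d^2 - 5*d - 4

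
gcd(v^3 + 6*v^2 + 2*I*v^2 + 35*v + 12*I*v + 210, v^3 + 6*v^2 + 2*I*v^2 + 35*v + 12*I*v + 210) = v^3 + v^2*(6 + 2*I) + v*(35 + 12*I) + 210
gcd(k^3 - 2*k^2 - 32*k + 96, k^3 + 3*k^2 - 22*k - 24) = k^2 + 2*k - 24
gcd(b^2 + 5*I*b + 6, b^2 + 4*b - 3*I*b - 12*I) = 1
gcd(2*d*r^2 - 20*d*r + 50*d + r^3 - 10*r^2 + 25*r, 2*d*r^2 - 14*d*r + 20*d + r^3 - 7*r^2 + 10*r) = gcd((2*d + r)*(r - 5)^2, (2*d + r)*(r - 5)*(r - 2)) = 2*d*r - 10*d + r^2 - 5*r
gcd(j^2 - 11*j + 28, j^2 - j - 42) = j - 7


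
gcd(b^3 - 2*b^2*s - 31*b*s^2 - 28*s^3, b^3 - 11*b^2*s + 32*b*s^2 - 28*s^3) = -b + 7*s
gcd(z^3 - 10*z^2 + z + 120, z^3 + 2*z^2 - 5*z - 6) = z + 3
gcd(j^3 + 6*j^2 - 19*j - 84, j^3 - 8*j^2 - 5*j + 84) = j^2 - j - 12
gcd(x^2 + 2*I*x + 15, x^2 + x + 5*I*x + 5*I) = x + 5*I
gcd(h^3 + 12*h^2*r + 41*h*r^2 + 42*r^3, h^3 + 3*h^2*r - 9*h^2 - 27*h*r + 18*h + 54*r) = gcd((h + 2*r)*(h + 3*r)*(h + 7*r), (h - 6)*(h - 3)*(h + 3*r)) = h + 3*r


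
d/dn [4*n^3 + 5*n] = 12*n^2 + 5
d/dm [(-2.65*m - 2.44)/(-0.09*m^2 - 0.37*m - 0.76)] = (-0.2385*m^2 - 0.4392*m + 1.1112)/(0.0081*m^4 + 0.0666*m^3 + 0.2737*m^2 + 0.5624*m + 0.5776)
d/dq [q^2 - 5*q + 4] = 2*q - 5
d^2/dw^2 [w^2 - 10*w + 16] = 2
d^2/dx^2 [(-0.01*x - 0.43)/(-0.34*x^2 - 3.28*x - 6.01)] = ((0.01*x + 0.43)*(0.68*x + 3.28)*(1.36*x + 6.56) - (0.0204*x + 0.358)*(0.34*x^2 + 3.28*x + 6.01))/(0.34*x^2 + 3.28*x + 6.01)^3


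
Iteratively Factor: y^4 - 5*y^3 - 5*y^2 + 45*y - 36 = (y + 3)*(y^3 - 8*y^2 + 19*y - 12) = (y - 1)*(y + 3)*(y^2 - 7*y + 12) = (y - 3)*(y - 1)*(y + 3)*(y - 4)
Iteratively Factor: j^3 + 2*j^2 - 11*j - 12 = (j - 3)*(j^2 + 5*j + 4) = (j - 3)*(j + 1)*(j + 4)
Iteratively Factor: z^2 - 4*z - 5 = (z + 1)*(z - 5)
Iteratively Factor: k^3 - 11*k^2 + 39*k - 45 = (k - 3)*(k^2 - 8*k + 15) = (k - 3)^2*(k - 5)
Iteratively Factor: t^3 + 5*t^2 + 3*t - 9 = (t + 3)*(t^2 + 2*t - 3) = (t - 1)*(t + 3)*(t + 3)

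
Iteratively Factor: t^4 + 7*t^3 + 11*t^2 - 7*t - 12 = (t + 3)*(t^3 + 4*t^2 - t - 4) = (t + 1)*(t + 3)*(t^2 + 3*t - 4) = (t - 1)*(t + 1)*(t + 3)*(t + 4)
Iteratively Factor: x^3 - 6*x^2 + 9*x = (x)*(x^2 - 6*x + 9) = x*(x - 3)*(x - 3)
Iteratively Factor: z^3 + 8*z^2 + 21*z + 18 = (z + 2)*(z^2 + 6*z + 9) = (z + 2)*(z + 3)*(z + 3)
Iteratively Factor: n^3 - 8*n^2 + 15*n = (n)*(n^2 - 8*n + 15) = n*(n - 3)*(n - 5)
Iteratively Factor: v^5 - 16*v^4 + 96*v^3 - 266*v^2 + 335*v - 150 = (v - 3)*(v^4 - 13*v^3 + 57*v^2 - 95*v + 50) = (v - 3)*(v - 1)*(v^3 - 12*v^2 + 45*v - 50) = (v - 3)*(v - 2)*(v - 1)*(v^2 - 10*v + 25) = (v - 5)*(v - 3)*(v - 2)*(v - 1)*(v - 5)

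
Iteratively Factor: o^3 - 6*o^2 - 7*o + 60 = (o + 3)*(o^2 - 9*o + 20) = (o - 4)*(o + 3)*(o - 5)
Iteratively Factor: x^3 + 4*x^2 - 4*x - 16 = (x - 2)*(x^2 + 6*x + 8) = (x - 2)*(x + 2)*(x + 4)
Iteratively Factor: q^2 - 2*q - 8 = (q + 2)*(q - 4)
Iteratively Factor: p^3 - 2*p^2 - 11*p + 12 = (p - 4)*(p^2 + 2*p - 3) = (p - 4)*(p - 1)*(p + 3)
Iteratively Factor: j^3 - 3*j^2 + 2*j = (j)*(j^2 - 3*j + 2) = j*(j - 2)*(j - 1)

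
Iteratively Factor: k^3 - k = (k - 1)*(k^2 + k) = k*(k - 1)*(k + 1)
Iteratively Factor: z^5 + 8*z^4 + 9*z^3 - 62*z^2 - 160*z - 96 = (z + 2)*(z^4 + 6*z^3 - 3*z^2 - 56*z - 48) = (z - 3)*(z + 2)*(z^3 + 9*z^2 + 24*z + 16) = (z - 3)*(z + 2)*(z + 4)*(z^2 + 5*z + 4) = (z - 3)*(z + 1)*(z + 2)*(z + 4)*(z + 4)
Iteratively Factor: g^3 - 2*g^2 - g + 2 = (g - 2)*(g^2 - 1) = (g - 2)*(g + 1)*(g - 1)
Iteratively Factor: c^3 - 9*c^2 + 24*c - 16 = (c - 1)*(c^2 - 8*c + 16) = (c - 4)*(c - 1)*(c - 4)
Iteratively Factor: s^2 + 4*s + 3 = (s + 1)*(s + 3)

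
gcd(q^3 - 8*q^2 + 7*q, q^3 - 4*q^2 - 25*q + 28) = q^2 - 8*q + 7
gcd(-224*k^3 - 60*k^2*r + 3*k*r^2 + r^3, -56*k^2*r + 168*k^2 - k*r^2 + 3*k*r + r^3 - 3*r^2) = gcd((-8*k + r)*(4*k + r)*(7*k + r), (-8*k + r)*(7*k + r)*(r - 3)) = -56*k^2 - k*r + r^2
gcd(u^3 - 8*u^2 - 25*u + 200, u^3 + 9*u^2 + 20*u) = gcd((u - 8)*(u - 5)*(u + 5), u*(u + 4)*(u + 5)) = u + 5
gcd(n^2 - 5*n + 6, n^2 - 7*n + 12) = n - 3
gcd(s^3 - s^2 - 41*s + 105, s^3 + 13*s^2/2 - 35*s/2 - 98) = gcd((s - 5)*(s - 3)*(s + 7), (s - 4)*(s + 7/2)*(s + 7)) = s + 7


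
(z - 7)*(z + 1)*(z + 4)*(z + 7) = z^4 + 5*z^3 - 45*z^2 - 245*z - 196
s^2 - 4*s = s*(s - 4)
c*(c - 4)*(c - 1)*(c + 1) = c^4 - 4*c^3 - c^2 + 4*c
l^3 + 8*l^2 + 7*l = l*(l + 1)*(l + 7)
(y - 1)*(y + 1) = y^2 - 1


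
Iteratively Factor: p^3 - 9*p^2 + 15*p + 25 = (p - 5)*(p^2 - 4*p - 5) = (p - 5)^2*(p + 1)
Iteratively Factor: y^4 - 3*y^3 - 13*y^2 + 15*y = (y + 3)*(y^3 - 6*y^2 + 5*y) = y*(y + 3)*(y^2 - 6*y + 5) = y*(y - 5)*(y + 3)*(y - 1)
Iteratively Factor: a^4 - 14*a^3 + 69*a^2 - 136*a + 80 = (a - 5)*(a^3 - 9*a^2 + 24*a - 16) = (a - 5)*(a - 4)*(a^2 - 5*a + 4) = (a - 5)*(a - 4)*(a - 1)*(a - 4)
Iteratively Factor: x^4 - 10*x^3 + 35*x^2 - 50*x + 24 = (x - 1)*(x^3 - 9*x^2 + 26*x - 24) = (x - 4)*(x - 1)*(x^2 - 5*x + 6) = (x - 4)*(x - 3)*(x - 1)*(x - 2)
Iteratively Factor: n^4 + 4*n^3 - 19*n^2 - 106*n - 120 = (n + 4)*(n^3 - 19*n - 30) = (n - 5)*(n + 4)*(n^2 + 5*n + 6) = (n - 5)*(n + 2)*(n + 4)*(n + 3)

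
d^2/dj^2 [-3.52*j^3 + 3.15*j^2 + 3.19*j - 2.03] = 6.3 - 21.12*j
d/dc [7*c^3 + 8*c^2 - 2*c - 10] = 21*c^2 + 16*c - 2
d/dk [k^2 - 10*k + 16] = 2*k - 10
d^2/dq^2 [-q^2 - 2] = -2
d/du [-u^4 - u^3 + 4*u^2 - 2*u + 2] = -4*u^3 - 3*u^2 + 8*u - 2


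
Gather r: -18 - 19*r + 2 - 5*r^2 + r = -5*r^2 - 18*r - 16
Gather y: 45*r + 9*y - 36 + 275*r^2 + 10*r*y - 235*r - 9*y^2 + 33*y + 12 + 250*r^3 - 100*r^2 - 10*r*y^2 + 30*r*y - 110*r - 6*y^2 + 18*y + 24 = 250*r^3 + 175*r^2 - 300*r + y^2*(-10*r - 15) + y*(40*r + 60)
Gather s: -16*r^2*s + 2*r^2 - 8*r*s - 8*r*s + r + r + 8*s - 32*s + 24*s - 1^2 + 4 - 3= 2*r^2 + 2*r + s*(-16*r^2 - 16*r)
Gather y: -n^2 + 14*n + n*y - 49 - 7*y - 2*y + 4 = -n^2 + 14*n + y*(n - 9) - 45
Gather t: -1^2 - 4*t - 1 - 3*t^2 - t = -3*t^2 - 5*t - 2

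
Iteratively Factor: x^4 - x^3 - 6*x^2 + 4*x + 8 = (x - 2)*(x^3 + x^2 - 4*x - 4) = (x - 2)*(x + 1)*(x^2 - 4) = (x - 2)^2*(x + 1)*(x + 2)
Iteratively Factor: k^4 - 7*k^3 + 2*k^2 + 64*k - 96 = (k - 4)*(k^3 - 3*k^2 - 10*k + 24) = (k - 4)*(k - 2)*(k^2 - k - 12) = (k - 4)^2*(k - 2)*(k + 3)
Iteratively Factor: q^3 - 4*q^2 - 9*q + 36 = (q - 3)*(q^2 - q - 12) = (q - 4)*(q - 3)*(q + 3)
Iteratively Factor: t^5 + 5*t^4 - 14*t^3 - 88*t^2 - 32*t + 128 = (t - 1)*(t^4 + 6*t^3 - 8*t^2 - 96*t - 128) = (t - 1)*(t + 2)*(t^3 + 4*t^2 - 16*t - 64) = (t - 1)*(t + 2)*(t + 4)*(t^2 - 16) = (t - 4)*(t - 1)*(t + 2)*(t + 4)*(t + 4)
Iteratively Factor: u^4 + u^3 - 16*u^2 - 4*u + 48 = (u - 3)*(u^3 + 4*u^2 - 4*u - 16) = (u - 3)*(u + 4)*(u^2 - 4) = (u - 3)*(u + 2)*(u + 4)*(u - 2)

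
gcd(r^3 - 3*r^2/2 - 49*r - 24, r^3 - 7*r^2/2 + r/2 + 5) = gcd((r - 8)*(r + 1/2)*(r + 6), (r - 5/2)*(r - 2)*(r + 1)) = 1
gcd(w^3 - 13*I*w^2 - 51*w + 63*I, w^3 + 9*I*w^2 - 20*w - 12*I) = 1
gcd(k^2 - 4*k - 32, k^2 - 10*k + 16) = k - 8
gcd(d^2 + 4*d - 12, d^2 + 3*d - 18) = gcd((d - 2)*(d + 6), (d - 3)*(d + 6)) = d + 6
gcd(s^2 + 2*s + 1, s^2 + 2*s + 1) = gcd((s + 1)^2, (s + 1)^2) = s^2 + 2*s + 1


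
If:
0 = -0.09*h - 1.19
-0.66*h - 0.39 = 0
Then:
No Solution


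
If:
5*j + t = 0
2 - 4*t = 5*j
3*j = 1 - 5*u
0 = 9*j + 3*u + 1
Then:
No Solution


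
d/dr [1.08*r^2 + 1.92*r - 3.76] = 2.16*r + 1.92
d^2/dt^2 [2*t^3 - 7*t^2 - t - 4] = 12*t - 14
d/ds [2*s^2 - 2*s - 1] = 4*s - 2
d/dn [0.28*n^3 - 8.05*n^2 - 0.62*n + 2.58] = 0.84*n^2 - 16.1*n - 0.62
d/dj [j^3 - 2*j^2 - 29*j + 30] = 3*j^2 - 4*j - 29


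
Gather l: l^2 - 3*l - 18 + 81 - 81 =l^2 - 3*l - 18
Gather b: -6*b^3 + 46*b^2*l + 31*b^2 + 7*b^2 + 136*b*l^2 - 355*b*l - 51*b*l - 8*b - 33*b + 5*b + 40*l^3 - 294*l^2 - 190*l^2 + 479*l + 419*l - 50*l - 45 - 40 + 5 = -6*b^3 + b^2*(46*l + 38) + b*(136*l^2 - 406*l - 36) + 40*l^3 - 484*l^2 + 848*l - 80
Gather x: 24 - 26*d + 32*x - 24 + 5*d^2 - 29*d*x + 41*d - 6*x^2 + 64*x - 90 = 5*d^2 + 15*d - 6*x^2 + x*(96 - 29*d) - 90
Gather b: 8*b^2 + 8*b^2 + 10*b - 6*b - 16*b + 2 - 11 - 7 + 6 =16*b^2 - 12*b - 10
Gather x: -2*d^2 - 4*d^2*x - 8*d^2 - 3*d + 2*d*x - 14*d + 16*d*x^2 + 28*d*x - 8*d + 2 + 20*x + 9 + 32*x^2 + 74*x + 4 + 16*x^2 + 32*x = -10*d^2 - 25*d + x^2*(16*d + 48) + x*(-4*d^2 + 30*d + 126) + 15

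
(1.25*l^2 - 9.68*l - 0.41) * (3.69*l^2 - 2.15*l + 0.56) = 4.6125*l^4 - 38.4067*l^3 + 19.9991*l^2 - 4.5393*l - 0.2296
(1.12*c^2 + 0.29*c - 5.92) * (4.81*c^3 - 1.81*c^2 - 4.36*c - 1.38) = 5.3872*c^5 - 0.6323*c^4 - 33.8833*c^3 + 7.9052*c^2 + 25.411*c + 8.1696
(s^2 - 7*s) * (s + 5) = s^3 - 2*s^2 - 35*s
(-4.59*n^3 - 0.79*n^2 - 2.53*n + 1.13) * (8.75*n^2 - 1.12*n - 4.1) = -40.1625*n^5 - 1.7717*n^4 - 2.4337*n^3 + 15.9601*n^2 + 9.1074*n - 4.633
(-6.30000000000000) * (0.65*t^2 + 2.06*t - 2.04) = -4.095*t^2 - 12.978*t + 12.852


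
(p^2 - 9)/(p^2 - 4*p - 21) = (p - 3)/(p - 7)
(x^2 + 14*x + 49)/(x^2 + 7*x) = (x + 7)/x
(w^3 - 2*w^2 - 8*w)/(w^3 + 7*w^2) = (w^2 - 2*w - 8)/(w*(w + 7))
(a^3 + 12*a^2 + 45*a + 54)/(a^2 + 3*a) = a + 9 + 18/a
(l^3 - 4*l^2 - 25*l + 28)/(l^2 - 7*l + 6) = (l^2 - 3*l - 28)/(l - 6)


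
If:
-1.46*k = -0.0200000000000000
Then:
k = 0.01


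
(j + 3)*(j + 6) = j^2 + 9*j + 18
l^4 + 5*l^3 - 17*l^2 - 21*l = l*(l - 3)*(l + 1)*(l + 7)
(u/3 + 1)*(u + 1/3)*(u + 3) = u^3/3 + 19*u^2/9 + 11*u/3 + 1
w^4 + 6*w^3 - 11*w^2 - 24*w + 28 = (w - 2)*(w - 1)*(w + 2)*(w + 7)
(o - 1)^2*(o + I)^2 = o^4 - 2*o^3 + 2*I*o^3 - 4*I*o^2 + 2*o + 2*I*o - 1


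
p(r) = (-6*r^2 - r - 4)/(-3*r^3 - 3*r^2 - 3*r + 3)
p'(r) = (-12*r - 1)/(-3*r^3 - 3*r^2 - 3*r + 3) + (-6*r^2 - r - 4)*(9*r^2 + 6*r + 3)/(-3*r^3 - 3*r^2 - 3*r + 3)^2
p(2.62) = 0.60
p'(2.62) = -0.20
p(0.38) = -4.16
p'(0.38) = -26.07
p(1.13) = 1.50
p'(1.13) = -2.02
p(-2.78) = -0.90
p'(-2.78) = -0.35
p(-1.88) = -1.30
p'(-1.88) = -0.50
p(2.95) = 0.54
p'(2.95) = -0.16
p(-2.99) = -0.84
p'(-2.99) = -0.30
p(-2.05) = -1.21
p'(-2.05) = -0.49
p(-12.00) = -0.18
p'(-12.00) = -0.02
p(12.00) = 0.16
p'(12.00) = -0.01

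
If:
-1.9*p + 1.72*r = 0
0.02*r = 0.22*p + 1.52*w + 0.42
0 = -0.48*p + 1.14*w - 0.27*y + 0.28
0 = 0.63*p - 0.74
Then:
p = 1.17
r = 1.30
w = -0.43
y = -2.86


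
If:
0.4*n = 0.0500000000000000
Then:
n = 0.12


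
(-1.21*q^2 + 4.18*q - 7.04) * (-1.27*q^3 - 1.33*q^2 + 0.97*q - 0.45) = 1.5367*q^5 - 3.6993*q^4 + 2.2077*q^3 + 13.9623*q^2 - 8.7098*q + 3.168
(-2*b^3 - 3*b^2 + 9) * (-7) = 14*b^3 + 21*b^2 - 63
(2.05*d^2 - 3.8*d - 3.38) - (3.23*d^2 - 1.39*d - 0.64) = -1.18*d^2 - 2.41*d - 2.74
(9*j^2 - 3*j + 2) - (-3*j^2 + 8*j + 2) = 12*j^2 - 11*j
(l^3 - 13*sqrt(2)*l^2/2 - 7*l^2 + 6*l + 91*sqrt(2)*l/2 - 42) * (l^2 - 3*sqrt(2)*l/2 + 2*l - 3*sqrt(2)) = l^5 - 8*sqrt(2)*l^4 - 5*l^4 + 23*l^3/2 + 40*sqrt(2)*l^3 - 255*l^2/2 + 103*sqrt(2)*l^2 - 357*l + 45*sqrt(2)*l + 126*sqrt(2)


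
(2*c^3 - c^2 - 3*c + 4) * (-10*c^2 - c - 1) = -20*c^5 + 8*c^4 + 29*c^3 - 36*c^2 - c - 4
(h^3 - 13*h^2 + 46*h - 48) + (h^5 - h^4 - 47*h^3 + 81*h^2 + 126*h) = h^5 - h^4 - 46*h^3 + 68*h^2 + 172*h - 48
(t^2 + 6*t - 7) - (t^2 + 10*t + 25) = -4*t - 32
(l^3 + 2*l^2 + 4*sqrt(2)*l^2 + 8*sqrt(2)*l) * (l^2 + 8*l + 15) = l^5 + 4*sqrt(2)*l^4 + 10*l^4 + 31*l^3 + 40*sqrt(2)*l^3 + 30*l^2 + 124*sqrt(2)*l^2 + 120*sqrt(2)*l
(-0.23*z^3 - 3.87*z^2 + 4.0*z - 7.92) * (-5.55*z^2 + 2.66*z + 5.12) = 1.2765*z^5 + 20.8667*z^4 - 33.6718*z^3 + 34.7816*z^2 - 0.587199999999999*z - 40.5504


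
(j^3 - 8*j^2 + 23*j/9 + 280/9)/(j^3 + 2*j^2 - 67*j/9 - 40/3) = (j - 7)/(j + 3)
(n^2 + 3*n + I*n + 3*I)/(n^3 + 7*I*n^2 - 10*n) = (n^2 + n*(3 + I) + 3*I)/(n*(n^2 + 7*I*n - 10))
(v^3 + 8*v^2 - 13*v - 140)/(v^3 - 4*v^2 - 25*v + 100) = (v + 7)/(v - 5)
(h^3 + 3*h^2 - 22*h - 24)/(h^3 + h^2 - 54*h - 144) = (h^2 - 3*h - 4)/(h^2 - 5*h - 24)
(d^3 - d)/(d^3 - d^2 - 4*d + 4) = d*(d + 1)/(d^2 - 4)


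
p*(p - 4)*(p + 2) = p^3 - 2*p^2 - 8*p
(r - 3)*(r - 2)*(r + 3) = r^3 - 2*r^2 - 9*r + 18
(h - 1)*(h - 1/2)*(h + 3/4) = h^3 - 3*h^2/4 - 5*h/8 + 3/8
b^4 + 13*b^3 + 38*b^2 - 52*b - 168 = (b - 2)*(b + 2)*(b + 6)*(b + 7)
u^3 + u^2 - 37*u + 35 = (u - 5)*(u - 1)*(u + 7)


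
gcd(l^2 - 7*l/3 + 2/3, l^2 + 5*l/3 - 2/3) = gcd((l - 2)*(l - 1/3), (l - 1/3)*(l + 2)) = l - 1/3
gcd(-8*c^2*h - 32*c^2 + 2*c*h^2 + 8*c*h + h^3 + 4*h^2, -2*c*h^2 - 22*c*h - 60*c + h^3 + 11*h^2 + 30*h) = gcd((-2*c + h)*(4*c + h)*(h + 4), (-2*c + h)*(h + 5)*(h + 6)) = 2*c - h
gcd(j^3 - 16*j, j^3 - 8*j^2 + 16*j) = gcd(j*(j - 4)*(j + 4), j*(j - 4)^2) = j^2 - 4*j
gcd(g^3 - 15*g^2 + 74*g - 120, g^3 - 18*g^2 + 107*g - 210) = g^2 - 11*g + 30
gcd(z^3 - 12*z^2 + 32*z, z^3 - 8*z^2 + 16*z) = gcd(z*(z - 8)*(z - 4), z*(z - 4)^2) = z^2 - 4*z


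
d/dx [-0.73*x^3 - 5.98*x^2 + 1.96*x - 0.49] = -2.19*x^2 - 11.96*x + 1.96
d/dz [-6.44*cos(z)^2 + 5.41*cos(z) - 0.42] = (12.88*cos(z) - 5.41)*sin(z)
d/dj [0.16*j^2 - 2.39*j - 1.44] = 0.32*j - 2.39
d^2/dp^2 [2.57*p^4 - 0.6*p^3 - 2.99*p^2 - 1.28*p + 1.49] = 30.84*p^2 - 3.6*p - 5.98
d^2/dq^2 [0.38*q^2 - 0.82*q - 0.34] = 0.760000000000000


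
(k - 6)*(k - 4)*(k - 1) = k^3 - 11*k^2 + 34*k - 24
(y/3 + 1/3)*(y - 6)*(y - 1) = y^3/3 - 2*y^2 - y/3 + 2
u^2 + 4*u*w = u*(u + 4*w)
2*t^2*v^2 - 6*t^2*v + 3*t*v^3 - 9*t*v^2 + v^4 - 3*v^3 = v*(t + v)*(2*t + v)*(v - 3)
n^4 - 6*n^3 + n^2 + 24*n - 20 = (n - 5)*(n - 2)*(n - 1)*(n + 2)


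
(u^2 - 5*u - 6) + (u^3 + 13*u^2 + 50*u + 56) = u^3 + 14*u^2 + 45*u + 50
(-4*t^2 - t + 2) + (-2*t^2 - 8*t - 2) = -6*t^2 - 9*t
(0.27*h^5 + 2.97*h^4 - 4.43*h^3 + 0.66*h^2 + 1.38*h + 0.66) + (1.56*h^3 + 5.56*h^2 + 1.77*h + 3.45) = 0.27*h^5 + 2.97*h^4 - 2.87*h^3 + 6.22*h^2 + 3.15*h + 4.11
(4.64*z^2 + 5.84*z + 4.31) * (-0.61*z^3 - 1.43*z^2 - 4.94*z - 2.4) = -2.8304*z^5 - 10.1976*z^4 - 33.9019*z^3 - 46.1489*z^2 - 35.3074*z - 10.344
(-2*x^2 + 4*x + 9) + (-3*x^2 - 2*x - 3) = -5*x^2 + 2*x + 6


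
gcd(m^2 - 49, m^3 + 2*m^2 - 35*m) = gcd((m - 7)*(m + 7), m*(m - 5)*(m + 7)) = m + 7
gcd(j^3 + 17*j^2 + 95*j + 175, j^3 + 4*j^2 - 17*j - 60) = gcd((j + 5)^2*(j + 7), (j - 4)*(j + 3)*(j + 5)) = j + 5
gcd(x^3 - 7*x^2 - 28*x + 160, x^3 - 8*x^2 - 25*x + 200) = x^2 - 3*x - 40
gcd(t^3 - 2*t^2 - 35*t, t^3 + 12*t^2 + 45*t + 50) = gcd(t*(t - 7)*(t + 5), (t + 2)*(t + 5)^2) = t + 5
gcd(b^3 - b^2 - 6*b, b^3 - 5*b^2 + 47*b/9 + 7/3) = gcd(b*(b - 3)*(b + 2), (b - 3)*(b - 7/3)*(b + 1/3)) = b - 3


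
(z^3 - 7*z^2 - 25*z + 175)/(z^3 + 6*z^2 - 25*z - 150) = (z - 7)/(z + 6)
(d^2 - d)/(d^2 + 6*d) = (d - 1)/(d + 6)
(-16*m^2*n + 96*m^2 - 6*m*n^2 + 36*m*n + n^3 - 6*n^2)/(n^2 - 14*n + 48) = (-16*m^2 - 6*m*n + n^2)/(n - 8)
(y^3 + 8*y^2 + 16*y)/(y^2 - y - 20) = y*(y + 4)/(y - 5)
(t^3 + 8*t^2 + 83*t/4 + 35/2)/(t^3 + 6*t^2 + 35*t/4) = (t + 2)/t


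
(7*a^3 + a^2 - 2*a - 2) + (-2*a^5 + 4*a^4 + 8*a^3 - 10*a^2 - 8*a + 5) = -2*a^5 + 4*a^4 + 15*a^3 - 9*a^2 - 10*a + 3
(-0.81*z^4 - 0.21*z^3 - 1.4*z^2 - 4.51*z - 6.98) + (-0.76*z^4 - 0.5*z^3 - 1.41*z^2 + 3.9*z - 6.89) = -1.57*z^4 - 0.71*z^3 - 2.81*z^2 - 0.61*z - 13.87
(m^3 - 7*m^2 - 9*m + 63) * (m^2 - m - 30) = m^5 - 8*m^4 - 32*m^3 + 282*m^2 + 207*m - 1890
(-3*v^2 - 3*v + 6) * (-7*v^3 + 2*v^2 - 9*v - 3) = 21*v^5 + 15*v^4 - 21*v^3 + 48*v^2 - 45*v - 18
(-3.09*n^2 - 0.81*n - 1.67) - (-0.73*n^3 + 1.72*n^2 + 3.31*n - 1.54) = 0.73*n^3 - 4.81*n^2 - 4.12*n - 0.13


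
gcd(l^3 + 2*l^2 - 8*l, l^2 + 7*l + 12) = l + 4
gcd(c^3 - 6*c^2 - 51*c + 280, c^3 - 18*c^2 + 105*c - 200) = c^2 - 13*c + 40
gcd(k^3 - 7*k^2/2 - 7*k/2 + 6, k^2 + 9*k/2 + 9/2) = k + 3/2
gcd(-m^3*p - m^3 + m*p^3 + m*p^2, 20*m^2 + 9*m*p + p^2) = 1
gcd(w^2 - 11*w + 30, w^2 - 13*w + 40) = w - 5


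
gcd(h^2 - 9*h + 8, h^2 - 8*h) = h - 8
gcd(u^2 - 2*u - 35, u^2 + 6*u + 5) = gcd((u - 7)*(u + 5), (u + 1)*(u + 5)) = u + 5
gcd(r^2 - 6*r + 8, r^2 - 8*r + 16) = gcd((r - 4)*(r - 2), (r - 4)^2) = r - 4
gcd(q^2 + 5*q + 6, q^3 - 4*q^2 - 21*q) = q + 3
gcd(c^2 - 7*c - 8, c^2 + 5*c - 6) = 1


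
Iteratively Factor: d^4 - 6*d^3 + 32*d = (d - 4)*(d^3 - 2*d^2 - 8*d) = d*(d - 4)*(d^2 - 2*d - 8) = d*(d - 4)*(d + 2)*(d - 4)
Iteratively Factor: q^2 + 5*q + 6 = (q + 3)*(q + 2)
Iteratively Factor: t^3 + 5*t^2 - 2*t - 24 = (t - 2)*(t^2 + 7*t + 12) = (t - 2)*(t + 3)*(t + 4)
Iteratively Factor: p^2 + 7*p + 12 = (p + 3)*(p + 4)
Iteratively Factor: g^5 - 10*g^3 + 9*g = (g)*(g^4 - 10*g^2 + 9) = g*(g - 3)*(g^3 + 3*g^2 - g - 3) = g*(g - 3)*(g + 1)*(g^2 + 2*g - 3) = g*(g - 3)*(g + 1)*(g + 3)*(g - 1)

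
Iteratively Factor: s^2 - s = (s)*(s - 1)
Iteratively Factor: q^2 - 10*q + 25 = (q - 5)*(q - 5)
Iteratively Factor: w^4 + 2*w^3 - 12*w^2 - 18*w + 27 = (w - 3)*(w^3 + 5*w^2 + 3*w - 9) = (w - 3)*(w + 3)*(w^2 + 2*w - 3) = (w - 3)*(w - 1)*(w + 3)*(w + 3)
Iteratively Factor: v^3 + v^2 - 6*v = (v - 2)*(v^2 + 3*v) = (v - 2)*(v + 3)*(v)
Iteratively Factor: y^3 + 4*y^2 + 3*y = (y)*(y^2 + 4*y + 3) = y*(y + 1)*(y + 3)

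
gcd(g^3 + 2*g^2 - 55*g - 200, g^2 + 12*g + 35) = g + 5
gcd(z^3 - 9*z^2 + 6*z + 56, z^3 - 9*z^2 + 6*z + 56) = z^3 - 9*z^2 + 6*z + 56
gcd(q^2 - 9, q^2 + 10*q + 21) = q + 3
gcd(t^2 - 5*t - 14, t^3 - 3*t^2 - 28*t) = t - 7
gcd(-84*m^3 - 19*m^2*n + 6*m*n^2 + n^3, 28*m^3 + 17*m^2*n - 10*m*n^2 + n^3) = 4*m - n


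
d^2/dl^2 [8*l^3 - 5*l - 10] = 48*l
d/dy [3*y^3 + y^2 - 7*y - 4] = 9*y^2 + 2*y - 7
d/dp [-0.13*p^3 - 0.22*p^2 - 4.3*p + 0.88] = -0.39*p^2 - 0.44*p - 4.3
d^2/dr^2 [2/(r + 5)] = 4/(r + 5)^3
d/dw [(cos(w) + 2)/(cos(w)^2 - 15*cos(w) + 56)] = (cos(w)^2 + 4*cos(w) - 86)*sin(w)/(cos(w)^2 - 15*cos(w) + 56)^2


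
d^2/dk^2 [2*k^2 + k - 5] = 4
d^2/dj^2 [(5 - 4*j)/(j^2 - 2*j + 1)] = 2*(7 - 4*j)/(j^4 - 4*j^3 + 6*j^2 - 4*j + 1)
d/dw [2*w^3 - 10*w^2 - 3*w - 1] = 6*w^2 - 20*w - 3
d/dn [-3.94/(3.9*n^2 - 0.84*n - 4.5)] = (30.732*n - 3.3096)/(-3.9*n^2 + 0.84*n + 4.5)^2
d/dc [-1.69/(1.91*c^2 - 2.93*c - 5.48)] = (6.4558*c - 4.9517)/(-1.91*c^2 + 2.93*c + 5.48)^2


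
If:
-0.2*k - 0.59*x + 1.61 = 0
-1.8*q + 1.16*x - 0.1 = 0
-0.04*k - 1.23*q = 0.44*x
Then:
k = 8.72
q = -0.20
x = -0.23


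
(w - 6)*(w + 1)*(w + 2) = w^3 - 3*w^2 - 16*w - 12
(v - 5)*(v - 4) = v^2 - 9*v + 20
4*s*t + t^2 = t*(4*s + t)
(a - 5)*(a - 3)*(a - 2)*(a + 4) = a^4 - 6*a^3 - 9*a^2 + 94*a - 120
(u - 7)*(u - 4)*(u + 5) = u^3 - 6*u^2 - 27*u + 140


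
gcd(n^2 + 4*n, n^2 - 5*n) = n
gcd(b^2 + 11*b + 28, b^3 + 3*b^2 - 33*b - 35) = b + 7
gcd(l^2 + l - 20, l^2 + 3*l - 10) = l + 5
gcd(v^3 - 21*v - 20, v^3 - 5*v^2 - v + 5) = v^2 - 4*v - 5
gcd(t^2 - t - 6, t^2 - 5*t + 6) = t - 3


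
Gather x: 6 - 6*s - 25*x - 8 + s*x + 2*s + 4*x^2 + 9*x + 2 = -4*s + 4*x^2 + x*(s - 16)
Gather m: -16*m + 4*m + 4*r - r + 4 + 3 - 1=-12*m + 3*r + 6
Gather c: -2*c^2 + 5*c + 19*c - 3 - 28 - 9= -2*c^2 + 24*c - 40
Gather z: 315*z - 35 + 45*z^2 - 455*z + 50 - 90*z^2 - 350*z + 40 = -45*z^2 - 490*z + 55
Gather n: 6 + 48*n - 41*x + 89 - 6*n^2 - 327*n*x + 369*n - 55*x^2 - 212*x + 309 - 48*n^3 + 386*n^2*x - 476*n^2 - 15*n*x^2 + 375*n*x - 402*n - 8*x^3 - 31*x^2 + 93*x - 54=-48*n^3 + n^2*(386*x - 482) + n*(-15*x^2 + 48*x + 15) - 8*x^3 - 86*x^2 - 160*x + 350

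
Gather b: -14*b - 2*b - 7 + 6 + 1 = -16*b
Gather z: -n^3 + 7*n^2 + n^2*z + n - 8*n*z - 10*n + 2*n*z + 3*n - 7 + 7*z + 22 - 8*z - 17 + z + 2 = -n^3 + 7*n^2 - 6*n + z*(n^2 - 6*n)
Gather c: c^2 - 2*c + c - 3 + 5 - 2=c^2 - c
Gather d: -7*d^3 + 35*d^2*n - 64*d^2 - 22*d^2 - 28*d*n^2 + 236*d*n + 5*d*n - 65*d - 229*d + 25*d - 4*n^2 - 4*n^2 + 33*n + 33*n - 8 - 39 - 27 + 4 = -7*d^3 + d^2*(35*n - 86) + d*(-28*n^2 + 241*n - 269) - 8*n^2 + 66*n - 70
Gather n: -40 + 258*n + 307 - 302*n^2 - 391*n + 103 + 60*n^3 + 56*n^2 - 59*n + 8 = 60*n^3 - 246*n^2 - 192*n + 378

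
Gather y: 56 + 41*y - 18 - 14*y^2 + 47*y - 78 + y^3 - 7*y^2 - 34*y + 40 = y^3 - 21*y^2 + 54*y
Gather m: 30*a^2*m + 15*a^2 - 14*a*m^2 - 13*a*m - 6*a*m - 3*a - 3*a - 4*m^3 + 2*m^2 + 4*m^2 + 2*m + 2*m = 15*a^2 - 6*a - 4*m^3 + m^2*(6 - 14*a) + m*(30*a^2 - 19*a + 4)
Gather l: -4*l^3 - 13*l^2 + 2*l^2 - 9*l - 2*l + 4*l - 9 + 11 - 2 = -4*l^3 - 11*l^2 - 7*l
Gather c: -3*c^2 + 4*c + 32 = -3*c^2 + 4*c + 32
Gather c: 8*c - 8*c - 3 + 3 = 0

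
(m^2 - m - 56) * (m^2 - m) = m^4 - 2*m^3 - 55*m^2 + 56*m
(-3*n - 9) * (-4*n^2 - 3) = 12*n^3 + 36*n^2 + 9*n + 27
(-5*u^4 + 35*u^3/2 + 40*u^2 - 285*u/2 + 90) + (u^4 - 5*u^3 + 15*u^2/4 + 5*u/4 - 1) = -4*u^4 + 25*u^3/2 + 175*u^2/4 - 565*u/4 + 89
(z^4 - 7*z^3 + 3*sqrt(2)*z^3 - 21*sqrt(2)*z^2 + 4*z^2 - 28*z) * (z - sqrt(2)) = z^5 - 7*z^4 + 2*sqrt(2)*z^4 - 14*sqrt(2)*z^3 - 2*z^3 - 4*sqrt(2)*z^2 + 14*z^2 + 28*sqrt(2)*z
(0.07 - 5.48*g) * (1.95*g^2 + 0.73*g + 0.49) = -10.686*g^3 - 3.8639*g^2 - 2.6341*g + 0.0343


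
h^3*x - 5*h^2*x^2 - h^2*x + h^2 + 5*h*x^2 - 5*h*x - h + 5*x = (h - 1)*(h - 5*x)*(h*x + 1)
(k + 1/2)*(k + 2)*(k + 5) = k^3 + 15*k^2/2 + 27*k/2 + 5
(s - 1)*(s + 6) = s^2 + 5*s - 6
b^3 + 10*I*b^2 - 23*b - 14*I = (b + I)*(b + 2*I)*(b + 7*I)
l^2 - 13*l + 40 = (l - 8)*(l - 5)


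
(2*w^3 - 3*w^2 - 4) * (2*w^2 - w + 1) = 4*w^5 - 8*w^4 + 5*w^3 - 11*w^2 + 4*w - 4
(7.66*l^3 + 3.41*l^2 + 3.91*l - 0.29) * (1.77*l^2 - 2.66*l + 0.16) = 13.5582*l^5 - 14.3399*l^4 - 0.924300000000001*l^3 - 10.3683*l^2 + 1.397*l - 0.0464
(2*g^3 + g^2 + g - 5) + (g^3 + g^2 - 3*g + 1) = 3*g^3 + 2*g^2 - 2*g - 4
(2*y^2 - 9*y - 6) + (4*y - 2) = 2*y^2 - 5*y - 8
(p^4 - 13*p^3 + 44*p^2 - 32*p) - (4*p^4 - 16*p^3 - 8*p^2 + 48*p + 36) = -3*p^4 + 3*p^3 + 52*p^2 - 80*p - 36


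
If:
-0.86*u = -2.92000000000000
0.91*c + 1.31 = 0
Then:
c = -1.44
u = 3.40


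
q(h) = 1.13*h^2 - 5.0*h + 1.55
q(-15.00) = 330.80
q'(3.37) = 2.62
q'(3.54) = 3.00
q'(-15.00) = -38.90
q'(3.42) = 2.73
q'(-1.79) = -9.05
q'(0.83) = -3.12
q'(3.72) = 3.41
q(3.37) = -2.47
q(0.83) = -1.82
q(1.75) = -3.74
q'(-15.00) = -38.90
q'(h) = 2.26*h - 5.0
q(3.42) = -2.33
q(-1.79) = 14.12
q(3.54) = -1.99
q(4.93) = 4.36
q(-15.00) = 330.80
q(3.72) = -1.41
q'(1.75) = -1.04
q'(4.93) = 6.14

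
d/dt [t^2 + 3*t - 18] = 2*t + 3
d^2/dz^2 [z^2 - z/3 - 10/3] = 2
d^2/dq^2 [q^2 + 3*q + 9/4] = 2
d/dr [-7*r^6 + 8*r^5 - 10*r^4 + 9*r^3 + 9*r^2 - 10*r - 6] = -42*r^5 + 40*r^4 - 40*r^3 + 27*r^2 + 18*r - 10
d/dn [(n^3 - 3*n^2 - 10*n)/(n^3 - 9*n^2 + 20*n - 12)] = 6*(-n^4 + 10*n^3 - 31*n^2 + 12*n + 20)/(n^6 - 18*n^5 + 121*n^4 - 384*n^3 + 616*n^2 - 480*n + 144)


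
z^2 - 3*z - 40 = (z - 8)*(z + 5)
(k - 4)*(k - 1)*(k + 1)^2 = k^4 - 3*k^3 - 5*k^2 + 3*k + 4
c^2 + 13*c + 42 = (c + 6)*(c + 7)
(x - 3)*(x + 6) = x^2 + 3*x - 18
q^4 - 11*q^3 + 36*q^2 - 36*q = q*(q - 6)*(q - 3)*(q - 2)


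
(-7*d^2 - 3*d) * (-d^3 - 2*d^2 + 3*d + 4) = 7*d^5 + 17*d^4 - 15*d^3 - 37*d^2 - 12*d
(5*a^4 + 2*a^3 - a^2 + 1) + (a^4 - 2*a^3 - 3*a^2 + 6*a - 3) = 6*a^4 - 4*a^2 + 6*a - 2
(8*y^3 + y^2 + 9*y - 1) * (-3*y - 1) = -24*y^4 - 11*y^3 - 28*y^2 - 6*y + 1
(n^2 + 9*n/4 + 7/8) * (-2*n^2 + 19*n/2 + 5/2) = -2*n^4 + 5*n^3 + 177*n^2/8 + 223*n/16 + 35/16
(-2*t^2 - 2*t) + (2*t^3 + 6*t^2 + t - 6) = 2*t^3 + 4*t^2 - t - 6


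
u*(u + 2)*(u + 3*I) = u^3 + 2*u^2 + 3*I*u^2 + 6*I*u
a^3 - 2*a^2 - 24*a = a*(a - 6)*(a + 4)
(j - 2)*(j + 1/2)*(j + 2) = j^3 + j^2/2 - 4*j - 2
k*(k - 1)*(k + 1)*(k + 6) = k^4 + 6*k^3 - k^2 - 6*k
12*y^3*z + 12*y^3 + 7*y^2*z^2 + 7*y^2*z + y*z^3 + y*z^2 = (3*y + z)*(4*y + z)*(y*z + y)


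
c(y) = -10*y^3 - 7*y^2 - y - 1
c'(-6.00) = -997.00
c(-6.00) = 1913.00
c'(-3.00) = -229.00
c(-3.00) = 209.00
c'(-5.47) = -822.05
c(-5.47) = 1431.70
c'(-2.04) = -97.29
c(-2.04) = 56.81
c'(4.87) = -780.69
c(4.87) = -1326.90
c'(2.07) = -158.53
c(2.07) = -121.76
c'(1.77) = -119.77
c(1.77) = -80.15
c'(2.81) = -277.22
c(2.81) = -280.96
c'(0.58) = -19.21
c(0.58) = -5.89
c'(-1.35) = -36.78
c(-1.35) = 12.20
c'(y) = -30*y^2 - 14*y - 1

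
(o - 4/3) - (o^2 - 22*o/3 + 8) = -o^2 + 25*o/3 - 28/3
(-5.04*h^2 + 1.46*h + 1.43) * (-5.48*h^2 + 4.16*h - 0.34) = 27.6192*h^4 - 28.9672*h^3 - 0.0492000000000001*h^2 + 5.4524*h - 0.4862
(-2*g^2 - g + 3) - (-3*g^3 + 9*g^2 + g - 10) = 3*g^3 - 11*g^2 - 2*g + 13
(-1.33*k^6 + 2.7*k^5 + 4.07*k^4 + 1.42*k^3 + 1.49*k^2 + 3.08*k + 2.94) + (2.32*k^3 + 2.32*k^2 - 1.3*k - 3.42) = -1.33*k^6 + 2.7*k^5 + 4.07*k^4 + 3.74*k^3 + 3.81*k^2 + 1.78*k - 0.48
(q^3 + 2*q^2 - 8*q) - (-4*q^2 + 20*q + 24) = q^3 + 6*q^2 - 28*q - 24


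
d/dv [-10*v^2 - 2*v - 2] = -20*v - 2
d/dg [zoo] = 0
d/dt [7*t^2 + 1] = 14*t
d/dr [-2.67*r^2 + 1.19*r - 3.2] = 1.19 - 5.34*r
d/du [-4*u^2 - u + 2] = -8*u - 1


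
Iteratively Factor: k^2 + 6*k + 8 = (k + 2)*(k + 4)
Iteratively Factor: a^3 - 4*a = (a)*(a^2 - 4) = a*(a - 2)*(a + 2)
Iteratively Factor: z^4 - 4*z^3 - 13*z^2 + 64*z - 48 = (z - 3)*(z^3 - z^2 - 16*z + 16) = (z - 3)*(z - 1)*(z^2 - 16) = (z - 3)*(z - 1)*(z + 4)*(z - 4)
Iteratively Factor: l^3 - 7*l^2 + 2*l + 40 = (l + 2)*(l^2 - 9*l + 20) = (l - 5)*(l + 2)*(l - 4)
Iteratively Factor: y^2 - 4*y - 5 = (y - 5)*(y + 1)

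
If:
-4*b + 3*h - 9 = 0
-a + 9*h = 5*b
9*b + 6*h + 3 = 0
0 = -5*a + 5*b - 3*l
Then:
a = 312/17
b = -21/17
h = 23/17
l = -555/17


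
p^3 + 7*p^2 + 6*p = p*(p + 1)*(p + 6)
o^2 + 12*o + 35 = (o + 5)*(o + 7)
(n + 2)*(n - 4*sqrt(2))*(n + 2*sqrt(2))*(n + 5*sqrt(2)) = n^4 + 2*n^3 + 3*sqrt(2)*n^3 - 36*n^2 + 6*sqrt(2)*n^2 - 80*sqrt(2)*n - 72*n - 160*sqrt(2)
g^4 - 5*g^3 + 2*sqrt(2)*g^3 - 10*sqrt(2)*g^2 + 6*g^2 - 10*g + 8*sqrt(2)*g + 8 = (g - 4)*(g - 1)*(g + sqrt(2))^2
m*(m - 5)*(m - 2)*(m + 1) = m^4 - 6*m^3 + 3*m^2 + 10*m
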